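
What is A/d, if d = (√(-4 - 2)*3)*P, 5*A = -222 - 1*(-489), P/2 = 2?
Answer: -89*I*√6/120 ≈ -1.8167*I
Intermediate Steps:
P = 4 (P = 2*2 = 4)
A = 267/5 (A = (-222 - 1*(-489))/5 = (-222 + 489)/5 = (⅕)*267 = 267/5 ≈ 53.400)
d = 12*I*√6 (d = (√(-4 - 2)*3)*4 = (√(-6)*3)*4 = ((I*√6)*3)*4 = (3*I*√6)*4 = 12*I*√6 ≈ 29.394*I)
A/d = 267/(5*((12*I*√6))) = 267*(-I*√6/72)/5 = -89*I*√6/120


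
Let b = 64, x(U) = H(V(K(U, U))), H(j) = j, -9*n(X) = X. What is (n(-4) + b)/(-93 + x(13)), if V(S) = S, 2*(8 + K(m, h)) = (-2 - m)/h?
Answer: -15080/23769 ≈ -0.63444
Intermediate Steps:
n(X) = -X/9
K(m, h) = -8 + (-2 - m)/(2*h) (K(m, h) = -8 + ((-2 - m)/h)/2 = -8 + (-2 - m)/(2*h))
x(U) = (-2 - 17*U)/(2*U) (x(U) = (-2 - U - 16*U)/(2*U) = (-2 - 17*U)/(2*U))
(n(-4) + b)/(-93 + x(13)) = (-⅑*(-4) + 64)/(-93 + (-17/2 - 1/13)) = (4/9 + 64)/(-93 + (-17/2 - 1*1/13)) = 580/(9*(-93 + (-17/2 - 1/13))) = 580/(9*(-93 - 223/26)) = 580/(9*(-2641/26)) = (580/9)*(-26/2641) = -15080/23769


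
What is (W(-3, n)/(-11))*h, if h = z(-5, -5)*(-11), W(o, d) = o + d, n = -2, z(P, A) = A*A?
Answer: -125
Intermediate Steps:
z(P, A) = A²
W(o, d) = d + o
h = -275 (h = (-5)²*(-11) = 25*(-11) = -275)
(W(-3, n)/(-11))*h = ((-2 - 3)/(-11))*(-275) = -5*(-1/11)*(-275) = (5/11)*(-275) = -125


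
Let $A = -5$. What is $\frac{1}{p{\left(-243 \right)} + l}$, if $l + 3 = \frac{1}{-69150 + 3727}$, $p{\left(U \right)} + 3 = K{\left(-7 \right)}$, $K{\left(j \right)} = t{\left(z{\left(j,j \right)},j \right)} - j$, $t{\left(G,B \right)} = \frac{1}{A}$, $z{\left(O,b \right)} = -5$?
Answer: $\frac{327115}{261687} \approx 1.25$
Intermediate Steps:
$t{\left(G,B \right)} = - \frac{1}{5}$ ($t{\left(G,B \right)} = \frac{1}{-5} = - \frac{1}{5}$)
$K{\left(j \right)} = - \frac{1}{5} - j$
$p{\left(U \right)} = \frac{19}{5}$ ($p{\left(U \right)} = -3 - - \frac{34}{5} = -3 + \left(- \frac{1}{5} + 7\right) = -3 + \frac{34}{5} = \frac{19}{5}$)
$l = - \frac{196270}{65423}$ ($l = -3 + \frac{1}{-69150 + 3727} = -3 + \frac{1}{-65423} = -3 - \frac{1}{65423} = - \frac{196270}{65423} \approx -3.0$)
$\frac{1}{p{\left(-243 \right)} + l} = \frac{1}{\frac{19}{5} - \frac{196270}{65423}} = \frac{1}{\frac{261687}{327115}} = \frac{327115}{261687}$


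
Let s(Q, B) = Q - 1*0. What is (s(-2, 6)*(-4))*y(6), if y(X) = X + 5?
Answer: 88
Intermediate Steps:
s(Q, B) = Q (s(Q, B) = Q + 0 = Q)
y(X) = 5 + X
(s(-2, 6)*(-4))*y(6) = (-2*(-4))*(5 + 6) = 8*11 = 88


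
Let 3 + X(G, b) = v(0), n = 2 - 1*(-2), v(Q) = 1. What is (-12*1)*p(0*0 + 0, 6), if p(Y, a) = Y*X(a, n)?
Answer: 0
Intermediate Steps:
n = 4 (n = 2 + 2 = 4)
X(G, b) = -2 (X(G, b) = -3 + 1 = -2)
p(Y, a) = -2*Y (p(Y, a) = Y*(-2) = -2*Y)
(-12*1)*p(0*0 + 0, 6) = (-12*1)*(-2*(0*0 + 0)) = -(-24)*(0 + 0) = -(-24)*0 = -12*0 = 0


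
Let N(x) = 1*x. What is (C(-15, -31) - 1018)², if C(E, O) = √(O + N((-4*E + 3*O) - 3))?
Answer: (1018 - I*√67)² ≈ 1.0363e+6 - 16665.0*I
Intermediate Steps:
N(x) = x
C(E, O) = √(-3 - 4*E + 4*O) (C(E, O) = √(O + ((-4*E + 3*O) - 3)) = √(O + (-3 - 4*E + 3*O)) = √(-3 - 4*E + 4*O))
(C(-15, -31) - 1018)² = (√(-3 - 4*(-15) + 4*(-31)) - 1018)² = (√(-3 + 60 - 124) - 1018)² = (√(-67) - 1018)² = (I*√67 - 1018)² = (-1018 + I*√67)²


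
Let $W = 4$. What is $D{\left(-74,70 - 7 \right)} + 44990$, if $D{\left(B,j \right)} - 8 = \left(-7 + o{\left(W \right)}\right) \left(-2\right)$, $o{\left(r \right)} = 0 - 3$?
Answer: $45018$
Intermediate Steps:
$o{\left(r \right)} = -3$
$D{\left(B,j \right)} = 28$ ($D{\left(B,j \right)} = 8 + \left(-7 - 3\right) \left(-2\right) = 8 - -20 = 8 + 20 = 28$)
$D{\left(-74,70 - 7 \right)} + 44990 = 28 + 44990 = 45018$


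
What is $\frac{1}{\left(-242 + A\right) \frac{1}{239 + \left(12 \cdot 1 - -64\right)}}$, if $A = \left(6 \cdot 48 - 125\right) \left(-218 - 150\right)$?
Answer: $- \frac{315}{60226} \approx -0.0052303$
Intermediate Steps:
$A = -59984$ ($A = \left(288 - 125\right) \left(-368\right) = 163 \left(-368\right) = -59984$)
$\frac{1}{\left(-242 + A\right) \frac{1}{239 + \left(12 \cdot 1 - -64\right)}} = \frac{1}{\left(-242 - 59984\right) \frac{1}{239 + \left(12 \cdot 1 - -64\right)}} = \frac{1}{\left(-60226\right) \frac{1}{239 + \left(12 + 64\right)}} = \frac{1}{\left(-60226\right) \frac{1}{239 + 76}} = \frac{1}{\left(-60226\right) \frac{1}{315}} = \frac{1}{- \frac{60226}{315}} = - \frac{315}{60226}$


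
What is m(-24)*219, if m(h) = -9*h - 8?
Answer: 45552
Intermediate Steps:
m(h) = -8 - 9*h
m(-24)*219 = (-8 - 9*(-24))*219 = (-8 + 216)*219 = 208*219 = 45552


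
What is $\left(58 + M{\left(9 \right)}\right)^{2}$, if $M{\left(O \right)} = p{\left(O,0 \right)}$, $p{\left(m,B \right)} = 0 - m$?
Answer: $2401$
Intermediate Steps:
$p{\left(m,B \right)} = - m$
$M{\left(O \right)} = - O$
$\left(58 + M{\left(9 \right)}\right)^{2} = \left(58 - 9\right)^{2} = 49^{2} = 2401$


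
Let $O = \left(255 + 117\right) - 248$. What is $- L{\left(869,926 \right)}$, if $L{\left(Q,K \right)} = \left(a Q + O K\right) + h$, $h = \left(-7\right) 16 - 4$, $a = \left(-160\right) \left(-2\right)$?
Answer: $-392788$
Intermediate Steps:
$a = 320$
$O = 124$ ($O = 372 - 248 = 124$)
$h = -116$ ($h = -112 - 4 = -116$)
$L{\left(Q,K \right)} = -116 + 124 K + 320 Q$ ($L{\left(Q,K \right)} = \left(320 Q + 124 K\right) - 116 = \left(124 K + 320 Q\right) - 116 = -116 + 124 K + 320 Q$)
$- L{\left(869,926 \right)} = - (-116 + 124 \cdot 926 + 320 \cdot 869) = - (-116 + 114824 + 278080) = \left(-1\right) 392788 = -392788$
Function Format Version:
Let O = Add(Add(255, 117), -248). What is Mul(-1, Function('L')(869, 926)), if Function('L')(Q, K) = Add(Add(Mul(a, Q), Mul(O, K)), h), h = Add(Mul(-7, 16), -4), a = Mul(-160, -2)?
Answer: -392788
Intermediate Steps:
a = 320
O = 124 (O = Add(372, -248) = 124)
h = -116 (h = Add(-112, -4) = -116)
Function('L')(Q, K) = Add(-116, Mul(124, K), Mul(320, Q)) (Function('L')(Q, K) = Add(Add(Mul(320, Q), Mul(124, K)), -116) = Add(Add(Mul(124, K), Mul(320, Q)), -116) = Add(-116, Mul(124, K), Mul(320, Q)))
Mul(-1, Function('L')(869, 926)) = Mul(-1, Add(-116, Mul(124, 926), Mul(320, 869))) = Mul(-1, Add(-116, 114824, 278080)) = Mul(-1, 392788) = -392788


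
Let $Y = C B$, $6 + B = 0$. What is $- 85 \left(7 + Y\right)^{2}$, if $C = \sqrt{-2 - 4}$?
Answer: $14195 + 7140 i \sqrt{6} \approx 14195.0 + 17489.0 i$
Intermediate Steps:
$B = -6$ ($B = -6 + 0 = -6$)
$C = i \sqrt{6}$ ($C = \sqrt{-6} = i \sqrt{6} \approx 2.4495 i$)
$Y = - 6 i \sqrt{6}$ ($Y = i \sqrt{6} \left(-6\right) = - 6 i \sqrt{6} \approx - 14.697 i$)
$- 85 \left(7 + Y\right)^{2} = - 85 \left(7 - 6 i \sqrt{6}\right)^{2}$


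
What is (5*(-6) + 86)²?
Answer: 3136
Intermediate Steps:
(5*(-6) + 86)² = (-30 + 86)² = 56² = 3136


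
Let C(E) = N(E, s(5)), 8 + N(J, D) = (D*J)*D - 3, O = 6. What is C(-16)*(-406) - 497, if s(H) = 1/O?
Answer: 37345/9 ≈ 4149.4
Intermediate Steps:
s(H) = ⅙ (s(H) = 1/6 = ⅙)
N(J, D) = -11 + J*D² (N(J, D) = -8 + ((D*J)*D - 3) = -8 + (J*D² - 3) = -8 + (-3 + J*D²) = -11 + J*D²)
C(E) = -11 + E/36 (C(E) = -11 + E*(⅙)² = -11 + E*(1/36) = -11 + E/36)
C(-16)*(-406) - 497 = (-11 + (1/36)*(-16))*(-406) - 497 = (-11 - 4/9)*(-406) - 497 = -103/9*(-406) - 497 = 41818/9 - 497 = 37345/9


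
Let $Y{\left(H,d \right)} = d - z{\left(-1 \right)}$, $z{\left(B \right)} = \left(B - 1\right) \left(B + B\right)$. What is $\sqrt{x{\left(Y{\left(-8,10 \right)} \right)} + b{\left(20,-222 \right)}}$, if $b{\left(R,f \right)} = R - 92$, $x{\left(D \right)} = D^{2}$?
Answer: $6 i \approx 6.0 i$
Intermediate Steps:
$z{\left(B \right)} = 2 B \left(-1 + B\right)$ ($z{\left(B \right)} = \left(-1 + B\right) 2 B = 2 B \left(-1 + B\right)$)
$Y{\left(H,d \right)} = -4 + d$ ($Y{\left(H,d \right)} = d - 2 \left(-1\right) \left(-1 - 1\right) = d - 2 \left(-1\right) \left(-2\right) = d - 4 = -4 + d$)
$b{\left(R,f \right)} = -92 + R$
$\sqrt{x{\left(Y{\left(-8,10 \right)} \right)} + b{\left(20,-222 \right)}} = \sqrt{\left(-4 + 10\right)^{2} + \left(-92 + 20\right)} = \sqrt{6^{2} - 72} = \sqrt{36 - 72} = \sqrt{-36} = 6 i$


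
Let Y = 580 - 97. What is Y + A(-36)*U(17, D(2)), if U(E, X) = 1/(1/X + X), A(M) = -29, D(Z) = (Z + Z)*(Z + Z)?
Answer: 123667/257 ≈ 481.19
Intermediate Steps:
D(Z) = 4*Z**2 (D(Z) = (2*Z)*(2*Z) = 4*Z**2)
U(E, X) = 1/(X + 1/X)
Y = 483
Y + A(-36)*U(17, D(2)) = 483 - 29*4*2**2/(1 + (4*2**2)**2) = 483 - 29*4*4/(1 + (4*4)**2) = 483 - 464/(1 + 16**2) = 483 - 464/(1 + 256) = 483 - 464/257 = 123667/257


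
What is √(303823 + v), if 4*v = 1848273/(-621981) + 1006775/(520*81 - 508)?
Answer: √22613987016268151420385921/8627291124 ≈ 551.21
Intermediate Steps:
v = 183094861733/34509164496 (v = (1848273/(-621981) + 1006775/(520*81 - 508))/4 = (1848273*(-1/621981) + 1006775/(42120 - 508))/4 = (-616091/207327 + 1006775/41612)/4 = (¼)*(183094861733/8627291124) = 183094861733/34509164496 ≈ 5.3057)
√(303823 + v) = √(303823 + 183094861733/34509164496) = √(10484860979529941/34509164496) = √22613987016268151420385921/8627291124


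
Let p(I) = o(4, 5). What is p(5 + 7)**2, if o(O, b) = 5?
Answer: 25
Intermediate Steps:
p(I) = 5
p(5 + 7)**2 = 5**2 = 25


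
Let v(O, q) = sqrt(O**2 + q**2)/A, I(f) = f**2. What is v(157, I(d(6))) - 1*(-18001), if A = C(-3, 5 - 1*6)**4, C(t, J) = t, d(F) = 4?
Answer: 18001 + sqrt(24905)/81 ≈ 18003.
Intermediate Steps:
A = 81 (A = (-3)**4 = 81)
v(O, q) = sqrt(O**2 + q**2)/81
v(157, I(d(6))) - 1*(-18001) = sqrt(157**2 + (4**2)**2)/81 - 1*(-18001) = sqrt(24649 + 16**2)/81 + 18001 = sqrt(24649 + 256)/81 + 18001 = sqrt(24905)/81 + 18001 = 18001 + sqrt(24905)/81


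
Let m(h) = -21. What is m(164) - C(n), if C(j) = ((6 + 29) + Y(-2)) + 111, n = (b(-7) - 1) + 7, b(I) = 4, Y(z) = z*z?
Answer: -171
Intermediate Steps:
Y(z) = z**2
n = 10 (n = (4 - 1) + 7 = 3 + 7 = 10)
C(j) = 150 (C(j) = ((6 + 29) + (-2)**2) + 111 = (35 + 4) + 111 = 39 + 111 = 150)
m(164) - C(n) = -21 - 1*150 = -21 - 150 = -171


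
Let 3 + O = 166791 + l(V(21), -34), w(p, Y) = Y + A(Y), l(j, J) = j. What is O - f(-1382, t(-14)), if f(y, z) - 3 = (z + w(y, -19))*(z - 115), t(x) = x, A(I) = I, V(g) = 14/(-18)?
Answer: 1440686/9 ≈ 1.6008e+5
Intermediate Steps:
V(g) = -7/9 (V(g) = 14*(-1/18) = -7/9)
w(p, Y) = 2*Y (w(p, Y) = Y + Y = 2*Y)
f(y, z) = 3 + (-115 + z)*(-38 + z) (f(y, z) = 3 + (z + 2*(-19))*(z - 115) = 3 + (z - 38)*(-115 + z) = 3 + (-38 + z)*(-115 + z) = 3 + (-115 + z)*(-38 + z))
O = 1501085/9 (O = -3 + (166791 - 7/9) = -3 + 1501112/9 = 1501085/9 ≈ 1.6679e+5)
O - f(-1382, t(-14)) = 1501085/9 - (4373 + (-14)**2 - 153*(-14)) = 1501085/9 - (4373 + 196 + 2142) = 1501085/9 - 1*6711 = 1501085/9 - 6711 = 1440686/9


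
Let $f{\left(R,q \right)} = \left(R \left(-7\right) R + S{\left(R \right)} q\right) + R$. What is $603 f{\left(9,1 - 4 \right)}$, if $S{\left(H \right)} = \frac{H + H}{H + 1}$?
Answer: $- \frac{1698651}{5} \approx -3.3973 \cdot 10^{5}$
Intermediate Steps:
$S{\left(H \right)} = \frac{2 H}{1 + H}$
$f{\left(R,q \right)} = R - 7 R^{2} + \frac{2 R q}{1 + R}$ ($f{\left(R,q \right)} = \left(R \left(-7\right) R + \frac{2 R}{1 + R} q\right) + R = \left(- 7 R R + \frac{2 R q}{1 + R}\right) + R = \left(- 7 R^{2} + \frac{2 R q}{1 + R}\right) + R = R - 7 R^{2} + \frac{2 R q}{1 + R}$)
$603 f{\left(9,1 - 4 \right)} = 603 \frac{9 \left(2 \left(1 - 4\right) + \left(1 + 9\right) \left(1 - 63\right)\right)}{1 + 9} = 603 \frac{9 \left(2 \left(1 - 4\right) + 10 \left(1 - 63\right)\right)}{10} = 603 \cdot 9 \cdot \frac{1}{10} \left(2 \left(-3\right) + 10 \left(-62\right)\right) = 603 \cdot 9 \cdot \frac{1}{10} \left(-6 - 620\right) = 603 \cdot 9 \cdot \frac{1}{10} \left(-626\right) = 603 \left(- \frac{2817}{5}\right) = - \frac{1698651}{5}$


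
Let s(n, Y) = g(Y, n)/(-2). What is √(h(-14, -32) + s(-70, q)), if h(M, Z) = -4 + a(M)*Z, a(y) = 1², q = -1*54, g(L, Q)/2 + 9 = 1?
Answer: 2*I*√7 ≈ 5.2915*I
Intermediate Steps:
g(L, Q) = -16 (g(L, Q) = -18 + 2*1 = -18 + 2 = -16)
q = -54
a(y) = 1
s(n, Y) = 8 (s(n, Y) = -16/(-2) = -16*(-½) = 8)
h(M, Z) = -4 + Z (h(M, Z) = -4 + 1*Z = -4 + Z)
√(h(-14, -32) + s(-70, q)) = √((-4 - 32) + 8) = √(-36 + 8) = √(-28) = 2*I*√7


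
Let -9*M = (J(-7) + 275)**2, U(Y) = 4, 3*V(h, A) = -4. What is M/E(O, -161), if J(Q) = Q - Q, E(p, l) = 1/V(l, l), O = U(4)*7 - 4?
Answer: 302500/27 ≈ 11204.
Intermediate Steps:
V(h, A) = -4/3 (V(h, A) = (1/3)*(-4) = -4/3)
O = 24 (O = 4*7 - 4 = 28 - 4 = 24)
E(p, l) = -3/4 (E(p, l) = 1/(-4/3) = -3/4)
J(Q) = 0
M = -75625/9 (M = -(0 + 275)**2/9 = -1/9*275**2 = -1/9*75625 = -75625/9 ≈ -8402.8)
M/E(O, -161) = -75625/(9*(-3/4)) = -75625/9*(-4/3) = 302500/27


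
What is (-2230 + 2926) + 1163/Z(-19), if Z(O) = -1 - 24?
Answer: 16237/25 ≈ 649.48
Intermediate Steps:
Z(O) = -25
(-2230 + 2926) + 1163/Z(-19) = (-2230 + 2926) + 1163/(-25) = 696 + 1163*(-1/25) = 696 - 1163/25 = 16237/25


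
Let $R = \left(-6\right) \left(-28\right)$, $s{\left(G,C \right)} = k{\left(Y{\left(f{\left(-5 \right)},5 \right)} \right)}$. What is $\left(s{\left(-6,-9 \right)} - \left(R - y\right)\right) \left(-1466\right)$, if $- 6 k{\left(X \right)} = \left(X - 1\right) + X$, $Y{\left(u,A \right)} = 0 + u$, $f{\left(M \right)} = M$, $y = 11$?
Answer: $\frac{682423}{3} \approx 2.2747 \cdot 10^{5}$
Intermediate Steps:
$Y{\left(u,A \right)} = u$
$k{\left(X \right)} = \frac{1}{6} - \frac{X}{3}$ ($k{\left(X \right)} = - \frac{\left(X - 1\right) + X}{6} = - \frac{\left(-1 + X\right) + X}{6} = - \frac{-1 + 2 X}{6} = \frac{1}{6} - \frac{X}{3}$)
$s{\left(G,C \right)} = \frac{11}{6}$ ($s{\left(G,C \right)} = \frac{1}{6} - - \frac{5}{3} = \frac{1}{6} + \frac{5}{3} = \frac{11}{6}$)
$R = 168$
$\left(s{\left(-6,-9 \right)} - \left(R - y\right)\right) \left(-1466\right) = \left(\frac{11}{6} + \left(11 - 168\right)\right) \left(-1466\right) = \left(\frac{11}{6} - 157\right) \left(-1466\right) = \left(- \frac{931}{6}\right) \left(-1466\right) = \frac{682423}{3}$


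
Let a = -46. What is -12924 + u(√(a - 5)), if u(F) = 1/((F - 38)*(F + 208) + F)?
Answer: -837130343939/64773316 - 171*I*√51/64773316 ≈ -12924.0 - 1.8853e-5*I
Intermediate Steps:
u(F) = 1/(F + (-38 + F)*(208 + F)) (u(F) = 1/((-38 + F)*(208 + F) + F) = 1/(F + (-38 + F)*(208 + F)))
-12924 + u(√(a - 5)) = -12924 + 1/(-7904 + (√(-46 - 5))² + 171*√(-46 - 5)) = -12924 + 1/(-7904 + (√(-51))² + 171*√(-51)) = -12924 + 1/(-7904 + (I*√51)² + 171*(I*√51)) = -12924 + 1/(-7904 - 51 + 171*I*√51) = -12924 + 1/(-7955 + 171*I*√51)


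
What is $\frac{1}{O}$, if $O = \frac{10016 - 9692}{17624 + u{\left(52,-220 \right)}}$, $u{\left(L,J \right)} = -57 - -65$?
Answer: $\frac{4408}{81} \approx 54.42$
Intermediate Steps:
$u{\left(L,J \right)} = 8$ ($u{\left(L,J \right)} = -57 + 65 = 8$)
$O = \frac{81}{4408}$ ($O = \frac{10016 - 9692}{17624 + 8} = \frac{324}{17632} = 324 \cdot \frac{1}{17632} = \frac{81}{4408} \approx 0.018376$)
$\frac{1}{O} = \frac{1}{\frac{81}{4408}} = \frac{4408}{81}$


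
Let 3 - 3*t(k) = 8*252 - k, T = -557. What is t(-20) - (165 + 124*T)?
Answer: 204676/3 ≈ 68225.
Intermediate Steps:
t(k) = -671 + k/3 (t(k) = 1 - (8*252 - k)/3 = 1 - (2016 - k)/3 = 1 + (-672 + k/3) = -671 + k/3)
t(-20) - (165 + 124*T) = (-671 + (⅓)*(-20)) - (165 + 124*(-557)) = (-671 - 20/3) - (165 - 69068) = -2033/3 - 1*(-68903) = -2033/3 + 68903 = 204676/3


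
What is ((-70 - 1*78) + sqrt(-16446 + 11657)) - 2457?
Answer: -2605 + I*sqrt(4789) ≈ -2605.0 + 69.203*I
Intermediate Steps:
((-70 - 1*78) + sqrt(-16446 + 11657)) - 2457 = ((-70 - 78) + sqrt(-4789)) - 2457 = (-148 + I*sqrt(4789)) - 2457 = -2605 + I*sqrt(4789)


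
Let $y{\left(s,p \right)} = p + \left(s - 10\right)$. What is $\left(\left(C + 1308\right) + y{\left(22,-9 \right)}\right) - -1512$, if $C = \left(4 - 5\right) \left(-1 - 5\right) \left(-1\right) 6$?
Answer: $2787$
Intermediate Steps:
$C = -36$ ($C = \left(-1\right) \left(-6\right) \left(-1\right) 6 = 6 \left(-1\right) 6 = \left(-6\right) 6 = -36$)
$y{\left(s,p \right)} = -10 + p + s$ ($y{\left(s,p \right)} = p + \left(-10 + s\right) = -10 + p + s$)
$\left(\left(C + 1308\right) + y{\left(22,-9 \right)}\right) - -1512 = \left(\left(-36 + 1308\right) - -3\right) - -1512 = \left(1272 + 3\right) + 1512 = 1275 + 1512 = 2787$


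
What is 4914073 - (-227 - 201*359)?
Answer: 4986459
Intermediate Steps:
4914073 - (-227 - 201*359) = 4914073 - (-227 - 72159) = 4914073 - 1*(-72386) = 4914073 + 72386 = 4986459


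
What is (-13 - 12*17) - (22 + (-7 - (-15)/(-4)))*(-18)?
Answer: -29/2 ≈ -14.500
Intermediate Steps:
(-13 - 12*17) - (22 + (-7 - (-15)/(-4)))*(-18) = (-13 - 204) - (22 + (-7 - (-15)*(-1)/4))*(-18) = -217 - (22 + (-7 - 1*15/4))*(-18) = -217 - (22 + (-7 - 15/4))*(-18) = -217 - (22 - 43/4)*(-18) = -217 - 45*(-18)/4 = -217 - 1*(-405/2) = -217 + 405/2 = -29/2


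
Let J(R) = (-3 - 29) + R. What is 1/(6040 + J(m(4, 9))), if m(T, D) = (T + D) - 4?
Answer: 1/6017 ≈ 0.00016620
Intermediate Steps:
m(T, D) = -4 + D + T (m(T, D) = (D + T) - 4 = -4 + D + T)
J(R) = -32 + R
1/(6040 + J(m(4, 9))) = 1/(6040 + (-32 + (-4 + 9 + 4))) = 1/(6040 + (-32 + 9)) = 1/(6040 - 23) = 1/6017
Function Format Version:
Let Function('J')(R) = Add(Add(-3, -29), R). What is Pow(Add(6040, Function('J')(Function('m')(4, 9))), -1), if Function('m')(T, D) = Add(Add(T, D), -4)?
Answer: Rational(1, 6017) ≈ 0.00016620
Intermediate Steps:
Function('m')(T, D) = Add(-4, D, T) (Function('m')(T, D) = Add(Add(D, T), -4) = Add(-4, D, T))
Function('J')(R) = Add(-32, R)
Pow(Add(6040, Function('J')(Function('m')(4, 9))), -1) = Pow(Add(6040, Add(-32, Add(-4, 9, 4))), -1) = Pow(Add(6040, Add(-32, 9)), -1) = Pow(Add(6040, -23), -1) = Pow(6017, -1) = Rational(1, 6017)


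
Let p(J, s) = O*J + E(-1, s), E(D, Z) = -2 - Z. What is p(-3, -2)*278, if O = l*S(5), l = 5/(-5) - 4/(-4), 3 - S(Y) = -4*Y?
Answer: 0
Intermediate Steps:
S(Y) = 3 + 4*Y (S(Y) = 3 - (-4)*Y = 3 + 4*Y)
l = 0 (l = 5*(-⅕) - 4*(-¼) = -1 + 1 = 0)
O = 0 (O = 0*(3 + 4*5) = 0*(3 + 20) = 0*23 = 0)
p(J, s) = -2 - s (p(J, s) = 0*J + (-2 - s) = 0 + (-2 - s) = -2 - s)
p(-3, -2)*278 = (-2 - 1*(-2))*278 = (-2 + 2)*278 = 0*278 = 0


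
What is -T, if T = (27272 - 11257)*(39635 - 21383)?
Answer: -292305780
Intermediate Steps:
T = 292305780 (T = 16015*18252 = 292305780)
-T = -1*292305780 = -292305780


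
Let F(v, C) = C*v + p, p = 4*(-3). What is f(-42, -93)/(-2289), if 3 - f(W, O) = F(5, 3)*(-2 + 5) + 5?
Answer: 11/2289 ≈ 0.0048056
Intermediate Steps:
p = -12
F(v, C) = -12 + C*v (F(v, C) = C*v - 12 = -12 + C*v)
f(W, O) = -11 (f(W, O) = 3 - ((-12 + 3*5)*(-2 + 5) + 5) = 3 - ((-12 + 15)*3 + 5) = 3 - (3*3 + 5) = 3 - (9 + 5) = 3 - 1*14 = 3 - 14 = -11)
f(-42, -93)/(-2289) = -11/(-2289) = -11*(-1/2289) = 11/2289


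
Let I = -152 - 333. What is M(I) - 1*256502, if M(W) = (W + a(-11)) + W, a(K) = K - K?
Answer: -257472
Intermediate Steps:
I = -485
a(K) = 0
M(W) = 2*W (M(W) = (W + 0) + W = W + W = 2*W)
M(I) - 1*256502 = 2*(-485) - 1*256502 = -970 - 256502 = -257472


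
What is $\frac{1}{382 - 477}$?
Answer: $- \frac{1}{95} \approx -0.010526$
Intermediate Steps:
$\frac{1}{382 - 477} = \frac{1}{-95} = - \frac{1}{95}$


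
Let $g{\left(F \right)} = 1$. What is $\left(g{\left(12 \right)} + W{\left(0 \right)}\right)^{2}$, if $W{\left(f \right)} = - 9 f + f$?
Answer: $1$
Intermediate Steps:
$W{\left(f \right)} = - 8 f$
$\left(g{\left(12 \right)} + W{\left(0 \right)}\right)^{2} = \left(1 - 0\right)^{2} = \left(1 + 0\right)^{2} = 1^{2} = 1$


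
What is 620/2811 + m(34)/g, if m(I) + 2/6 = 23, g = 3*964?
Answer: 464189/2032353 ≈ 0.22840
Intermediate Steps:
g = 2892
m(I) = 68/3 (m(I) = -⅓ + 23 = 68/3)
620/2811 + m(34)/g = 620/2811 + (68/3)/2892 = 620*(1/2811) + (68/3)*(1/2892) = 620/2811 + 17/2169 = 464189/2032353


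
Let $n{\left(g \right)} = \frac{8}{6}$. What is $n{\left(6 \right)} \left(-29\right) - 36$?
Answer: $- \frac{224}{3} \approx -74.667$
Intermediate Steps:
$n{\left(g \right)} = \frac{4}{3}$ ($n{\left(g \right)} = 8 \cdot \frac{1}{6} = \frac{4}{3}$)
$n{\left(6 \right)} \left(-29\right) - 36 = \frac{4}{3} \left(-29\right) - 36 = - \frac{116}{3} - 36 = - \frac{224}{3}$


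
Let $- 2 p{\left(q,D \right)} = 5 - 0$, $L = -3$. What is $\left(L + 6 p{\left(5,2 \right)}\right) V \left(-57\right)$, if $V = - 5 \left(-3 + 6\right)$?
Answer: $-15390$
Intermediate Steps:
$p{\left(q,D \right)} = - \frac{5}{2}$ ($p{\left(q,D \right)} = - \frac{5 - 0}{2} = - \frac{5 + 0}{2} = \left(- \frac{1}{2}\right) 5 = - \frac{5}{2}$)
$V = -15$ ($V = \left(-5\right) 3 = -15$)
$\left(L + 6 p{\left(5,2 \right)}\right) V \left(-57\right) = \left(-3 + 6 \left(- \frac{5}{2}\right)\right) \left(-15\right) \left(-57\right) = \left(-3 - 15\right) \left(-15\right) \left(-57\right) = \left(-18\right) \left(-15\right) \left(-57\right) = 270 \left(-57\right) = -15390$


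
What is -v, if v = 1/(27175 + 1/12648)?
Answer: -12648/343709401 ≈ -3.6799e-5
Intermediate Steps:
v = 12648/343709401 (v = 1/(27175 + 1/12648) = 1/(343709401/12648) = 12648/343709401 ≈ 3.6799e-5)
-v = -1*12648/343709401 = -12648/343709401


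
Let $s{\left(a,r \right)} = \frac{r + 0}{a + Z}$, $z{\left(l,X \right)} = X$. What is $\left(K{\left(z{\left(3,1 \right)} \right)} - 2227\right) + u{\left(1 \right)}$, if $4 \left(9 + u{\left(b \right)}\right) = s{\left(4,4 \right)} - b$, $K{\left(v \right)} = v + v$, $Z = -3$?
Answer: $- \frac{8933}{4} \approx -2233.3$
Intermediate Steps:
$s{\left(a,r \right)} = \frac{r}{-3 + a}$ ($s{\left(a,r \right)} = \frac{r + 0}{a - 3} = \frac{r}{-3 + a}$)
$K{\left(v \right)} = 2 v$
$u{\left(b \right)} = -8 - \frac{b}{4}$ ($u{\left(b \right)} = -9 + \frac{\frac{4}{-3 + 4} - b}{4} = -9 + \frac{\frac{4}{1} - b}{4} = -9 + \frac{4 \cdot 1 - b}{4} = -9 + \frac{4 - b}{4} = -9 - \left(-1 + \frac{b}{4}\right) = -8 - \frac{b}{4}$)
$\left(K{\left(z{\left(3,1 \right)} \right)} - 2227\right) + u{\left(1 \right)} = \left(2 \cdot 1 - 2227\right) - \frac{33}{4} = \left(2 - 2227\right) - \frac{33}{4} = -2225 - \frac{33}{4} = - \frac{8933}{4}$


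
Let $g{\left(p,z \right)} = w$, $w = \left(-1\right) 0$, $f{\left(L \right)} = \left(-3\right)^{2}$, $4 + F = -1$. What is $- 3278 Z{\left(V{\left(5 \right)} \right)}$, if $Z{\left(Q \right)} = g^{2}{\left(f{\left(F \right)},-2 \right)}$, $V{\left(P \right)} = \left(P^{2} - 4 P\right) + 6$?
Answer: $0$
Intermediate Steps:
$F = -5$ ($F = -4 - 1 = -5$)
$f{\left(L \right)} = 9$
$w = 0$
$g{\left(p,z \right)} = 0$
$V{\left(P \right)} = 6 + P^{2} - 4 P$
$Z{\left(Q \right)} = 0$ ($Z{\left(Q \right)} = 0^{2} = 0$)
$- 3278 Z{\left(V{\left(5 \right)} \right)} = \left(-3278\right) 0 = 0$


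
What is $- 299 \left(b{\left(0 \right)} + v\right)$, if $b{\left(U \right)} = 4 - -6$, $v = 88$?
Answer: $-29302$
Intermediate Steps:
$b{\left(U \right)} = 10$ ($b{\left(U \right)} = 4 + 6 = 10$)
$- 299 \left(b{\left(0 \right)} + v\right) = - 299 \left(10 + 88\right) = \left(-299\right) 98 = -29302$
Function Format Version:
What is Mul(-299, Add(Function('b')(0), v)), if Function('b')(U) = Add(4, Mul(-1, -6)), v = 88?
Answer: -29302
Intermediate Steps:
Function('b')(U) = 10 (Function('b')(U) = Add(4, 6) = 10)
Mul(-299, Add(Function('b')(0), v)) = Mul(-299, Add(10, 88)) = Mul(-299, 98) = -29302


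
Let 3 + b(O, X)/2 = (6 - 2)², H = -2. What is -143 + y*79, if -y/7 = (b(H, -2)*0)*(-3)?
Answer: -143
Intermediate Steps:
b(O, X) = 26 (b(O, X) = -6 + 2*(6 - 2)² = -6 + 2*4² = -6 + 2*16 = -6 + 32 = 26)
y = 0 (y = -7*26*0*(-3) = -0*(-3) = -7*0 = 0)
-143 + y*79 = -143 + 0*79 = -143 + 0 = -143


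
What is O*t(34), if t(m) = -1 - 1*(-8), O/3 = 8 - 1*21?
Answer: -273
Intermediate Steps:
O = -39 (O = 3*(8 - 1*21) = 3*(8 - 21) = 3*(-13) = -39)
t(m) = 7 (t(m) = -1 + 8 = 7)
O*t(34) = -39*7 = -273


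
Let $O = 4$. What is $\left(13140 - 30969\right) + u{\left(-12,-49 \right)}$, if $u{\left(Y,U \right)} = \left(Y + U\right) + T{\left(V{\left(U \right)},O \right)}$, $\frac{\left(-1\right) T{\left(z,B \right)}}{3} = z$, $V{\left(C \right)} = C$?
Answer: $-17743$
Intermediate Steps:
$T{\left(z,B \right)} = - 3 z$
$u{\left(Y,U \right)} = Y - 2 U$ ($u{\left(Y,U \right)} = \left(Y + U\right) - 3 U = \left(U + Y\right) - 3 U = Y - 2 U$)
$\left(13140 - 30969\right) + u{\left(-12,-49 \right)} = \left(13140 - 30969\right) - -86 = -17829 + \left(-12 + 98\right) = -17829 + 86 = -17743$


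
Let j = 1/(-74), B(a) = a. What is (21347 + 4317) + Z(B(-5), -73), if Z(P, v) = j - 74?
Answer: 1893659/74 ≈ 25590.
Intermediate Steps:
j = -1/74 ≈ -0.013514
Z(P, v) = -5477/74 (Z(P, v) = -1/74 - 74 = -5477/74)
(21347 + 4317) + Z(B(-5), -73) = (21347 + 4317) - 5477/74 = 25664 - 5477/74 = 1893659/74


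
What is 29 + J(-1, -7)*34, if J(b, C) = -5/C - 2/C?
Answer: 63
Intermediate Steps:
J(b, C) = -7/C
29 + J(-1, -7)*34 = 29 - 7/(-7)*34 = 29 - 7*(-⅐)*34 = 29 + 1*34 = 29 + 34 = 63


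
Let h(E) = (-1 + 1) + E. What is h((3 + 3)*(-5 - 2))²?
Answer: 1764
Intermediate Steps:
h(E) = E (h(E) = 0 + E = E)
h((3 + 3)*(-5 - 2))² = ((3 + 3)*(-5 - 2))² = (6*(-7))² = (-42)² = 1764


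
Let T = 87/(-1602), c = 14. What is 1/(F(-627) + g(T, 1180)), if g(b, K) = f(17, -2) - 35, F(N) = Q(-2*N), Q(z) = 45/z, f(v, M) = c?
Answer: -418/8763 ≈ -0.047701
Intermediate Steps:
f(v, M) = 14
F(N) = -45/(2*N) (F(N) = 45/((-2*N)) = 45*(-1/(2*N)) = -45/(2*N))
T = -29/534 (T = 87*(-1/1602) = -29/534 ≈ -0.054307)
g(b, K) = -21 (g(b, K) = 14 - 35 = -21)
1/(F(-627) + g(T, 1180)) = 1/(-45/2/(-627) - 21) = 1/(-45/2*(-1/627) - 21) = 1/(15/418 - 21) = 1/(-8763/418) = -418/8763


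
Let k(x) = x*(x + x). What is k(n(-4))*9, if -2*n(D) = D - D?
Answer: 0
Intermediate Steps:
n(D) = 0 (n(D) = -(D - D)/2 = -½*0 = 0)
k(x) = 2*x² (k(x) = x*(2*x) = 2*x²)
k(n(-4))*9 = (2*0²)*9 = (2*0)*9 = 0*9 = 0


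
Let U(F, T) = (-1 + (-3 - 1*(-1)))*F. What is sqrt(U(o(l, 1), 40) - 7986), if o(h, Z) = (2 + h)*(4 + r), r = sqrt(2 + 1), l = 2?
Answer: sqrt(-8034 - 12*sqrt(3)) ≈ 89.748*I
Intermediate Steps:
r = sqrt(3) ≈ 1.7320
o(h, Z) = (2 + h)*(4 + sqrt(3))
U(F, T) = -3*F (U(F, T) = (-1 + (-3 + 1))*F = (-1 - 2)*F = -3*F)
sqrt(U(o(l, 1), 40) - 7986) = sqrt(-3*(8 + 2*sqrt(3) + 4*2 + 2*sqrt(3)) - 7986) = sqrt(-3*(8 + 2*sqrt(3) + 8 + 2*sqrt(3)) - 7986) = sqrt(-3*(16 + 4*sqrt(3)) - 7986) = sqrt((-48 - 12*sqrt(3)) - 7986) = sqrt(-8034 - 12*sqrt(3))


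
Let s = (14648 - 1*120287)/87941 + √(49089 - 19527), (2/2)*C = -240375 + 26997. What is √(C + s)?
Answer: √(-1650193547616117 + 7733619481*√29562)/87941 ≈ 461.74*I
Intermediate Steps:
C = -213378 (C = -240375 + 26997 = -213378)
s = -105639/87941 + √29562 (s = (14648 - 120287)*(1/87941) + √29562 = -105639*1/87941 + √29562 = -105639/87941 + √29562 ≈ 170.73)
√(C + s) = √(-213378 + (-105639/87941 + √29562)) = √(-18764780337/87941 + √29562)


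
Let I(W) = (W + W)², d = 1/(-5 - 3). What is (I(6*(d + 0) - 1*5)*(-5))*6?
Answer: -7935/2 ≈ -3967.5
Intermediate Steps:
d = -⅛ (d = 1/(-8) = -⅛ ≈ -0.12500)
I(W) = 4*W² (I(W) = (2*W)² = 4*W²)
(I(6*(d + 0) - 1*5)*(-5))*6 = ((4*(6*(-⅛ + 0) - 1*5)²)*(-5))*6 = ((4*(6*(-⅛) - 5)²)*(-5))*6 = ((4*(-¾ - 5)²)*(-5))*6 = ((4*(-23/4)²)*(-5))*6 = ((4*(529/16))*(-5))*6 = ((529/4)*(-5))*6 = -2645/4*6 = -7935/2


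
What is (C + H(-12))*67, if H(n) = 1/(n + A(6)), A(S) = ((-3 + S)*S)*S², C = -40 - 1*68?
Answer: -4602029/636 ≈ -7235.9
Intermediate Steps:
C = -108 (C = -40 - 68 = -108)
A(S) = S³*(-3 + S) (A(S) = (S*(-3 + S))*S² = S³*(-3 + S))
H(n) = 1/(648 + n) (H(n) = 1/(n + 6³*(-3 + 6)) = 1/(n + 216*3) = 1/(n + 648) = 1/(648 + n))
(C + H(-12))*67 = (-108 + 1/(648 - 12))*67 = (-108 + 1/636)*67 = -68687/636*67 = -4602029/636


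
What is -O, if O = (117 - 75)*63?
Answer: -2646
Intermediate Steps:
O = 2646 (O = 42*63 = 2646)
-O = -1*2646 = -2646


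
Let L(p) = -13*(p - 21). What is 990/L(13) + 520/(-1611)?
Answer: 770405/83772 ≈ 9.1964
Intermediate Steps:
L(p) = 273 - 13*p (L(p) = -13*(-21 + p) = 273 - 13*p)
990/L(13) + 520/(-1611) = 990/(273 - 13*13) + 520/(-1611) = 990/(273 - 169) + 520*(-1/1611) = 990/104 - 520/1611 = 990*(1/104) - 520/1611 = 495/52 - 520/1611 = 770405/83772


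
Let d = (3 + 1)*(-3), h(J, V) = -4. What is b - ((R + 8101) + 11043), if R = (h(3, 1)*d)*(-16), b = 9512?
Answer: -8864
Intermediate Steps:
d = -12 (d = 4*(-3) = -12)
R = -768 (R = -4*(-12)*(-16) = 48*(-16) = -768)
b - ((R + 8101) + 11043) = 9512 - ((-768 + 8101) + 11043) = 9512 - (7333 + 11043) = 9512 - 1*18376 = 9512 - 18376 = -8864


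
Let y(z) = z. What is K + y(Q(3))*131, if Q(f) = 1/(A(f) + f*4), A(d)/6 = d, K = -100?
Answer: -2869/30 ≈ -95.633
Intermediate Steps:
A(d) = 6*d
Q(f) = 1/(10*f) (Q(f) = 1/(6*f + f*4) = 1/(6*f + 4*f) = 1/(10*f))
K + y(Q(3))*131 = -100 + ((⅒)/3)*131 = -100 + ((⅒)*(⅓))*131 = -100 + (1/30)*131 = -100 + 131/30 = -2869/30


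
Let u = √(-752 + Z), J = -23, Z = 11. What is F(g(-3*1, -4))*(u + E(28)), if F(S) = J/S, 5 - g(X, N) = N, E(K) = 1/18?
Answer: -23/162 - 23*I*√741/9 ≈ -0.14198 - 69.566*I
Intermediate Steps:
E(K) = 1/18
g(X, N) = 5 - N
F(S) = -23/S
u = I*√741 (u = √(-752 + 11) = √(-741) = I*√741 ≈ 27.221*I)
F(g(-3*1, -4))*(u + E(28)) = (-23/(5 - 1*(-4)))*(I*√741 + 1/18) = (-23/(5 + 4))*(1/18 + I*√741) = (-23/9)*(1/18 + I*√741) = (-23*⅑)*(1/18 + I*√741) = -23*(1/18 + I*√741)/9 = -23/162 - 23*I*√741/9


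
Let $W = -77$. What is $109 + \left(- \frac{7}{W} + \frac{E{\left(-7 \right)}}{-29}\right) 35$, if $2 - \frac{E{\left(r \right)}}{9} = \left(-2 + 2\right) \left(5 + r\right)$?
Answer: $\frac{28856}{319} \approx 90.458$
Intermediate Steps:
$E{\left(r \right)} = 18$ ($E{\left(r \right)} = 18 - 9 \left(-2 + 2\right) \left(5 + r\right) = 18 - 9 \cdot 0 \left(5 + r\right) = 18 - 0 = 18 + 0 = 18$)
$109 + \left(- \frac{7}{W} + \frac{E{\left(-7 \right)}}{-29}\right) 35 = 109 + \left(- \frac{7}{-77} + \frac{18}{-29}\right) 35 = 109 + \left(\left(-7\right) \left(- \frac{1}{77}\right) + 18 \left(- \frac{1}{29}\right)\right) 35 = 109 + \left(\frac{1}{11} - \frac{18}{29}\right) 35 = 109 - \frac{5915}{319} = \frac{28856}{319}$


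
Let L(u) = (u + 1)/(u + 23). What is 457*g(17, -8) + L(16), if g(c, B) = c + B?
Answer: 160424/39 ≈ 4113.4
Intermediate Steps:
L(u) = (1 + u)/(23 + u)
g(c, B) = B + c
457*g(17, -8) + L(16) = 457*(-8 + 17) + (1 + 16)/(23 + 16) = 457*9 + 17/39 = 4113 + (1/39)*17 = 4113 + 17/39 = 160424/39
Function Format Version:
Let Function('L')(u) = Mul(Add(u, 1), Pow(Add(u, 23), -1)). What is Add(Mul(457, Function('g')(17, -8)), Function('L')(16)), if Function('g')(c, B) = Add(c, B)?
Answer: Rational(160424, 39) ≈ 4113.4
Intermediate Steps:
Function('L')(u) = Mul(Pow(Add(23, u), -1), Add(1, u)) (Function('L')(u) = Mul(Add(1, u), Pow(Add(23, u), -1)) = Mul(Pow(Add(23, u), -1), Add(1, u)))
Function('g')(c, B) = Add(B, c)
Add(Mul(457, Function('g')(17, -8)), Function('L')(16)) = Add(Mul(457, Add(-8, 17)), Mul(Pow(Add(23, 16), -1), Add(1, 16))) = Add(Mul(457, 9), Mul(Pow(39, -1), 17)) = Add(4113, Mul(Rational(1, 39), 17)) = Add(4113, Rational(17, 39)) = Rational(160424, 39)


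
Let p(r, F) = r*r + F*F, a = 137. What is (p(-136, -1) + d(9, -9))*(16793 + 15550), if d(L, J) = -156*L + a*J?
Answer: 512959980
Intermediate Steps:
p(r, F) = F² + r² (p(r, F) = r² + F² = F² + r²)
d(L, J) = -156*L + 137*J
(p(-136, -1) + d(9, -9))*(16793 + 15550) = (((-1)² + (-136)²) + (-156*9 + 137*(-9)))*(16793 + 15550) = ((1 + 18496) + (-1404 - 1233))*32343 = (18497 - 2637)*32343 = 15860*32343 = 512959980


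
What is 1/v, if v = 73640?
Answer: 1/73640 ≈ 1.3580e-5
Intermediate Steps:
1/v = 1/73640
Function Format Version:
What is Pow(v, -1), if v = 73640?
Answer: Rational(1, 73640) ≈ 1.3580e-5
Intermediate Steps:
Pow(v, -1) = Pow(73640, -1) = Rational(1, 73640)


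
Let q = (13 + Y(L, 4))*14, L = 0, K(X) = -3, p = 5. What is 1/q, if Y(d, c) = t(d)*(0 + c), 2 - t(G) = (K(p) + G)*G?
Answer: 1/294 ≈ 0.0034014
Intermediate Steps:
t(G) = 2 - G*(-3 + G) (t(G) = 2 - (-3 + G)*G = 2 - G*(-3 + G))
Y(d, c) = c*(2 - d² + 3*d) (Y(d, c) = (2 - d² + 3*d)*(0 + c) = (2 - d² + 3*d)*c = c*(2 - d² + 3*d))
q = 294 (q = (13 + 4*(2 - 1*0² + 3*0))*14 = (13 + 4*(2 - 1*0 + 0))*14 = (13 + 4*(2 + 0 + 0))*14 = (13 + 4*2)*14 = (13 + 8)*14 = 21*14 = 294)
1/q = 1/294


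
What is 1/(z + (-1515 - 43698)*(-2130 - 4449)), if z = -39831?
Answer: 1/297416496 ≈ 3.3623e-9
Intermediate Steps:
1/(z + (-1515 - 43698)*(-2130 - 4449)) = 1/(-39831 + (-1515 - 43698)*(-2130 - 4449)) = 1/(-39831 - 45213*(-6579)) = 1/(-39831 + 297456327) = 1/297416496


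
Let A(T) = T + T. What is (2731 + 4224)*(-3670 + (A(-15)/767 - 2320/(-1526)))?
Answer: -1148588418400/45017 ≈ -2.5515e+7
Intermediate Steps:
A(T) = 2*T
(2731 + 4224)*(-3670 + (A(-15)/767 - 2320/(-1526))) = (2731 + 4224)*(-3670 + ((2*(-15))/767 - 2320/(-1526))) = 6955*(-3670 + (-30*1/767 - 2320*(-1/1526))) = 6955*(-3670 + (-30/767 + 1160/763)) = 6955*(-3670 + 866830/585221) = 6955*(-2146894240/585221) = -1148588418400/45017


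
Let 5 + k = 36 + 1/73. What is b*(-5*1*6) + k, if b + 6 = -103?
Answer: 240974/73 ≈ 3301.0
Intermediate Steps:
b = -109 (b = -6 - 103 = -109)
k = 2264/73 (k = -5 + (36 + 1/73) = -5 + 2629/73 = 2264/73 ≈ 31.014)
b*(-5*1*6) + k = -109*(-5*1)*6 + 2264/73 = -(-545)*6 + 2264/73 = -109*(-30) + 2264/73 = 3270 + 2264/73 = 240974/73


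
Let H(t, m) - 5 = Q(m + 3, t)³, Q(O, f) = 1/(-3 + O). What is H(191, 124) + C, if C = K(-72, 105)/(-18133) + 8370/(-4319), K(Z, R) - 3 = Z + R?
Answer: 456929080609611/149319979312448 ≈ 3.0601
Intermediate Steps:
K(Z, R) = 3 + R + Z (K(Z, R) = 3 + (Z + R) = 3 + (R + Z) = 3 + R + Z)
H(t, m) = 5 + m⁻³ (H(t, m) = 5 + (1/(-3 + (m + 3)))³ = 5 + (1/(-3 + (3 + m)))³ = 5 + (1/m)³ = 5 + m⁻³)
C = -151928694/78316427 (C = (3 + 105 - 72)/(-18133) + 8370/(-4319) = 36*(-1/18133) + 8370*(-1/4319) = -36/18133 - 8370/4319 = -151928694/78316427 ≈ -1.9399)
H(191, 124) + C = (5 + 124⁻³) - 151928694/78316427 = (5 + 1/1906624) - 151928694/78316427 = 9533121/1906624 - 151928694/78316427 = 456929080609611/149319979312448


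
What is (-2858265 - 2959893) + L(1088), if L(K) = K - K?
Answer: -5818158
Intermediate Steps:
L(K) = 0
(-2858265 - 2959893) + L(1088) = (-2858265 - 2959893) + 0 = -5818158 + 0 = -5818158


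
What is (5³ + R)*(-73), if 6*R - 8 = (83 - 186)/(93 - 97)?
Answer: -76285/8 ≈ -9535.6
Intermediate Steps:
R = 45/8 (R = 4/3 + ((83 - 186)/(93 - 97))/6 = 4/3 + (-103/(-4))/6 = 4/3 + (-103*(-¼))/6 = 4/3 + (⅙)*(103/4) = 4/3 + 103/24 = 45/8 ≈ 5.6250)
(5³ + R)*(-73) = (5³ + 45/8)*(-73) = (125 + 45/8)*(-73) = (1045/8)*(-73) = -76285/8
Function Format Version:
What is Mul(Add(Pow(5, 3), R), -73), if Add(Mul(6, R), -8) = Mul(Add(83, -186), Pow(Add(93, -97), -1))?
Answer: Rational(-76285, 8) ≈ -9535.6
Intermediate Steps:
R = Rational(45, 8) (R = Add(Rational(4, 3), Mul(Rational(1, 6), Mul(Add(83, -186), Pow(Add(93, -97), -1)))) = Add(Rational(4, 3), Mul(Rational(1, 6), Mul(-103, Pow(-4, -1)))) = Add(Rational(4, 3), Mul(Rational(1, 6), Mul(-103, Rational(-1, 4)))) = Add(Rational(4, 3), Mul(Rational(1, 6), Rational(103, 4))) = Add(Rational(4, 3), Rational(103, 24)) = Rational(45, 8) ≈ 5.6250)
Mul(Add(Pow(5, 3), R), -73) = Mul(Add(Pow(5, 3), Rational(45, 8)), -73) = Mul(Add(125, Rational(45, 8)), -73) = Mul(Rational(1045, 8), -73) = Rational(-76285, 8)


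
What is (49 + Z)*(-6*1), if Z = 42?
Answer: -546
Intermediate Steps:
(49 + Z)*(-6*1) = (49 + 42)*(-6*1) = 91*(-6) = -546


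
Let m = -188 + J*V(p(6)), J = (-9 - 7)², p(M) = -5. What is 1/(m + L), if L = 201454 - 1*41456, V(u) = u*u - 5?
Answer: 1/164930 ≈ 6.0632e-6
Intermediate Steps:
V(u) = -5 + u² (V(u) = u² - 5 = -5 + u²)
J = 256 (J = (-16)² = 256)
L = 159998 (L = 201454 - 41456 = 159998)
m = 4932 (m = -188 + 256*(-5 + (-5)²) = -188 + 256*(-5 + 25) = -188 + 256*20 = -188 + 5120 = 4932)
1/(m + L) = 1/(4932 + 159998) = 1/164930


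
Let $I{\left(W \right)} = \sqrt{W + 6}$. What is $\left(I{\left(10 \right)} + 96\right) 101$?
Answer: $10100$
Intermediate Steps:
$I{\left(W \right)} = \sqrt{6 + W}$
$\left(I{\left(10 \right)} + 96\right) 101 = \left(\sqrt{6 + 10} + 96\right) 101 = \left(\sqrt{16} + 96\right) 101 = \left(4 + 96\right) 101 = 100 \cdot 101 = 10100$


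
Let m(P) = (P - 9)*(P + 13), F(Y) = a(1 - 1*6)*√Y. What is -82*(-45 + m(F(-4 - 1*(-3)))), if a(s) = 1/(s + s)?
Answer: 664241/50 + 164*I/5 ≈ 13285.0 + 32.8*I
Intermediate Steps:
a(s) = 1/(2*s)
F(Y) = -√Y/10 (F(Y) = (1/(2*(1 - 1*6)))*√Y = (1/(2*(1 - 6)))*√Y = ((½)/(-5))*√Y = ((½)*(-⅕))*√Y = -√Y/10)
m(P) = (-9 + P)*(13 + P)
-82*(-45 + m(F(-4 - 1*(-3)))) = -82*(-45 + (-117 + (-√(-4 - 1*(-3))/10)² + 4*(-√(-4 - 1*(-3))/10))) = -82*(-45 + (-117 + (-√(-4 + 3)/10)² + 4*(-√(-4 + 3)/10))) = -82*(-45 + (-117 + (-I/10)² + 4*(-I/10))) = -82*(-45 + (-117 - 1/100 - 2*I/5)) = -82*(-45 + (-11701/100 - 2*I/5)) = -82*(-16201/100 - 2*I/5) = 664241/50 + 164*I/5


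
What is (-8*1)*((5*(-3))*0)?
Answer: 0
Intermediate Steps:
(-8*1)*((5*(-3))*0) = -(-120)*0 = -8*0 = 0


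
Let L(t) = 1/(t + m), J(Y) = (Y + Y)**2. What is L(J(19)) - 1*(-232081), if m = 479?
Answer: 446291764/1923 ≈ 2.3208e+5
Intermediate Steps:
J(Y) = 4*Y**2 (J(Y) = (2*Y)**2 = 4*Y**2)
L(t) = 1/(479 + t) (L(t) = 1/(t + 479) = 1/(479 + t))
L(J(19)) - 1*(-232081) = 1/(479 + 4*19**2) - 1*(-232081) = 1/(479 + 4*361) + 232081 = 1/(479 + 1444) + 232081 = 1/1923 + 232081 = 446291764/1923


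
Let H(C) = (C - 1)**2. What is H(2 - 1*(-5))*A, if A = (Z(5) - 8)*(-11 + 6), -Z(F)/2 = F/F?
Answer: 1800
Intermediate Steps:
Z(F) = -2 (Z(F) = -2*F/F = -2*1 = -2)
A = 50 (A = (-2 - 8)*(-11 + 6) = -10*(-5) = 50)
H(C) = (-1 + C)**2
H(2 - 1*(-5))*A = (-1 + (2 - 1*(-5)))**2*50 = (-1 + (2 + 5))**2*50 = (-1 + 7)**2*50 = 6**2*50 = 36*50 = 1800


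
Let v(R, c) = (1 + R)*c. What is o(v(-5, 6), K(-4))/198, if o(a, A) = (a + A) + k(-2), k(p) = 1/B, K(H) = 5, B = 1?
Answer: -1/11 ≈ -0.090909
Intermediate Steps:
v(R, c) = c*(1 + R)
k(p) = 1 (k(p) = 1/1 = 1*1 = 1)
o(a, A) = 1 + A + a (o(a, A) = (a + A) + 1 = (A + a) + 1 = 1 + A + a)
o(v(-5, 6), K(-4))/198 = (1 + 5 + 6*(1 - 5))/198 = (1 + 5 + 6*(-4))*(1/198) = (1 + 5 - 24)*(1/198) = -18*1/198 = -1/11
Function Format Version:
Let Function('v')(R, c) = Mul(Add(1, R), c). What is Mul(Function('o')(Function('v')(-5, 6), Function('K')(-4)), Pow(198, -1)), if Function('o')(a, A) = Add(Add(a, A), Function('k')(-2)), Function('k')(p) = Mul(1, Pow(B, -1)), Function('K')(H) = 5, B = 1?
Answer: Rational(-1, 11) ≈ -0.090909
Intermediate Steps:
Function('v')(R, c) = Mul(c, Add(1, R))
Function('k')(p) = 1 (Function('k')(p) = Mul(1, Pow(1, -1)) = Mul(1, 1) = 1)
Function('o')(a, A) = Add(1, A, a) (Function('o')(a, A) = Add(Add(a, A), 1) = Add(Add(A, a), 1) = Add(1, A, a))
Mul(Function('o')(Function('v')(-5, 6), Function('K')(-4)), Pow(198, -1)) = Mul(Add(1, 5, Mul(6, Add(1, -5))), Pow(198, -1)) = Mul(Add(1, 5, Mul(6, -4)), Rational(1, 198)) = Mul(Add(1, 5, -24), Rational(1, 198)) = Mul(-18, Rational(1, 198)) = Rational(-1, 11)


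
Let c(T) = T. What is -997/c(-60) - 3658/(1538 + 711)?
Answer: 2022773/134940 ≈ 14.990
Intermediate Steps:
-997/c(-60) - 3658/(1538 + 711) = -997/(-60) - 3658/(1538 + 711) = -997*(-1/60) - 3658/2249 = 997/60 - 3658*1/2249 = 997/60 - 3658/2249 = 2022773/134940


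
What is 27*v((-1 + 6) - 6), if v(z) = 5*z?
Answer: -135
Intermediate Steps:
27*v((-1 + 6) - 6) = 27*(5*((-1 + 6) - 6)) = 27*(5*(5 - 6)) = 27*(5*(-1)) = 27*(-5) = -135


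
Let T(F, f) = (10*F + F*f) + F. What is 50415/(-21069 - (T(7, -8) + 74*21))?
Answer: -16805/7548 ≈ -2.2264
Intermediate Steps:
T(F, f) = 11*F + F*f
50415/(-21069 - (T(7, -8) + 74*21)) = 50415/(-21069 - (7*(11 - 8) + 74*21)) = 50415/(-21069 - (7*3 + 1554)) = 50415/(-21069 - (21 + 1554)) = 50415/(-21069 - 1*1575) = 50415/(-21069 - 1575) = 50415/(-22644) = 50415*(-1/22644) = -16805/7548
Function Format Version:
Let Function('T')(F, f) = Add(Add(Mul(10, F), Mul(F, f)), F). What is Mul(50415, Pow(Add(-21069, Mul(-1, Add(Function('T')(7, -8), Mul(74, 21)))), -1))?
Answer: Rational(-16805, 7548) ≈ -2.2264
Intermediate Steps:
Function('T')(F, f) = Add(Mul(11, F), Mul(F, f))
Mul(50415, Pow(Add(-21069, Mul(-1, Add(Function('T')(7, -8), Mul(74, 21)))), -1)) = Mul(50415, Pow(Add(-21069, Mul(-1, Add(Mul(7, Add(11, -8)), Mul(74, 21)))), -1)) = Mul(50415, Pow(Add(-21069, Mul(-1, Add(Mul(7, 3), 1554))), -1)) = Mul(50415, Pow(Add(-21069, Mul(-1, Add(21, 1554))), -1)) = Mul(50415, Pow(Add(-21069, Mul(-1, 1575)), -1)) = Mul(50415, Pow(Add(-21069, -1575), -1)) = Mul(50415, Pow(-22644, -1)) = Mul(50415, Rational(-1, 22644)) = Rational(-16805, 7548)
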